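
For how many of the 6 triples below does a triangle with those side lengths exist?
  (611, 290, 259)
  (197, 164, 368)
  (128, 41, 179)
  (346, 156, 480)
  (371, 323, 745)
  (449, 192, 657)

(259,290,611): 259+290 ≤ 611 → not valid
(164,197,368): 164+197 ≤ 368 → not valid
(41,128,179): 41+128 ≤ 179 → not valid
(156,346,480): 156+346 > 480 → valid
(323,371,745): 323+371 ≤ 745 → not valid
(192,449,657): 192+449 ≤ 657 → not valid
1 of the 6 triples forms a triangle.

1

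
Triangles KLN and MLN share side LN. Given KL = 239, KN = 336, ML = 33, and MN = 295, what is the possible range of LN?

262 < LN < 328

From triangle KLN: |239 − 336| < LN < 239 + 336, i.e. 97 < LN < 575.
From triangle MLN: 262 < LN < 328.
Both must hold, so LN lies in the intersection.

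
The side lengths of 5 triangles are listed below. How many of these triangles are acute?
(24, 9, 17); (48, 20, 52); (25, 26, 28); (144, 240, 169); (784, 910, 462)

1

(24,9,17): 9²+17² = 370 < 576 = 24² → obtuse
(48,20,52): 20²+48² = 2704 = 52² → right
(25,26,28): 25²+26² = 1301 > 784 = 28² → acute
(144,240,169): 144²+169² = 49297 < 57600 = 240² → obtuse
(784,910,462): 462²+784² = 828100 = 910² → right
1 of the 5 is acute.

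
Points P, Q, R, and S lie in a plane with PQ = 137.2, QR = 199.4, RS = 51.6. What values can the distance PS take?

The maximum is all hops collinear in one direction: 137.2 + 199.4 + 51.6 = 388.2.
The longest hop is 199.4; the others sum to 188.8. Folding the others back against it leaves at least 199.4 − 188.8 = 10.6.

10.6 ≤ PS ≤ 388.2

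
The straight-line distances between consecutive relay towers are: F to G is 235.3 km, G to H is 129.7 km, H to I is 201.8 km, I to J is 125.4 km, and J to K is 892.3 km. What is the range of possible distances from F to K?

200.1 ≤ FK ≤ 1584.5 km

The maximum is all hops collinear in one direction: 235.3 + 129.7 + 201.8 + 125.4 + 892.3 = 1584.5.
The longest hop is 892.3; the others sum to 692.2. Folding the others back against it leaves at least 892.3 − 692.2 = 200.1.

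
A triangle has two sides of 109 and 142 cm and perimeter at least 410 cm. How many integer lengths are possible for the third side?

Triangle inequality: 33 < x < 251. Perimeter ≥ 410 gives x ≥ 410 − 109 − 142 = 159.
So 159 ≤ x < 251; integers 159 through 250: 92 values.

92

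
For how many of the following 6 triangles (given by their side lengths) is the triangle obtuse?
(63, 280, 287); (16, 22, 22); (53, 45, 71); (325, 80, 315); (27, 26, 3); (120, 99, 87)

(63,280,287): 63²+280² = 82369 = 287² → right
(16,22,22): 16²+22² = 740 > 484 = 22² → acute
(53,45,71): 45²+53² = 4834 < 5041 = 71² → obtuse
(325,80,315): 80²+315² = 105625 = 325² → right
(27,26,3): 3²+26² = 685 < 729 = 27² → obtuse
(120,99,87): 87²+99² = 17370 > 14400 = 120² → acute
2 of the 6 are obtuse.

2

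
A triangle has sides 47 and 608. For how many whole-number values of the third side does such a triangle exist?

93

The third side lies in the open interval (561, 655).
Integers from 562 to 654 inclusive: 654 − 562 + 1 = 93.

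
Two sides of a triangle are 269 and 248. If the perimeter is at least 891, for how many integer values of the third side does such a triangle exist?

143

Triangle inequality: 21 < x < 517. Perimeter ≥ 891 gives x ≥ 891 − 269 − 248 = 374.
So 374 ≤ x < 517; integers 374 through 516: 143 values.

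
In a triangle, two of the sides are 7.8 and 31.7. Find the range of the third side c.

23.9 < c < 39.5

By the triangle inequality, c must be less than 7.8 + 31.7 = 39.5 and greater than |7.8 − 31.7| = 23.9.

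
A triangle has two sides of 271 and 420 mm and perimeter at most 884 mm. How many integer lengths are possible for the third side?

44

Triangle inequality: 149 < x < 691. Perimeter ≤ 884 gives x ≤ 884 − 271 − 420 = 193.
So 149 < x ≤ 193; integers 150 through 193: 44 values.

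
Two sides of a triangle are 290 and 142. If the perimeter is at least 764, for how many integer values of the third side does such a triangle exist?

100

Triangle inequality: 148 < x < 432. Perimeter ≥ 764 gives x ≥ 764 − 290 − 142 = 332.
So 332 ≤ x < 432; integers 332 through 431: 100 values.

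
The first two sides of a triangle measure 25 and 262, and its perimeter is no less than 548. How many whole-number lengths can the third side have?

26

Triangle inequality: 237 < x < 287. Perimeter ≥ 548 gives x ≥ 548 − 25 − 262 = 261.
So 261 ≤ x < 287; integers 261 through 286: 26 values.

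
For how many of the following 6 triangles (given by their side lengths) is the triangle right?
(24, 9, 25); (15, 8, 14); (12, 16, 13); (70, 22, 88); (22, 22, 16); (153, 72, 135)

(24,9,25): 9²+24² = 657 > 625 = 25² → acute
(15,8,14): 8²+14² = 260 > 225 = 15² → acute
(12,16,13): 12²+13² = 313 > 256 = 16² → acute
(70,22,88): 22²+70² = 5384 < 7744 = 88² → obtuse
(22,22,16): 16²+22² = 740 > 484 = 22² → acute
(153,72,135): 72²+135² = 23409 = 153² → right
1 of the 6 is right.

1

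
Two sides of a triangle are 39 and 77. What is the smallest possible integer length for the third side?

The third side must be strictly greater than |39 − 77| = 38.
The smallest integer above 38 is 39.

39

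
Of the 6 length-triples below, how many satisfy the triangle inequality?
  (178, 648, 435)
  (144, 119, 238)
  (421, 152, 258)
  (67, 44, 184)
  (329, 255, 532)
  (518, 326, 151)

2

(178,435,648): 178+435 ≤ 648 → not valid
(119,144,238): 119+144 > 238 → valid
(152,258,421): 152+258 ≤ 421 → not valid
(44,67,184): 44+67 ≤ 184 → not valid
(255,329,532): 255+329 > 532 → valid
(151,326,518): 151+326 ≤ 518 → not valid
2 of the 6 triples form a triangle.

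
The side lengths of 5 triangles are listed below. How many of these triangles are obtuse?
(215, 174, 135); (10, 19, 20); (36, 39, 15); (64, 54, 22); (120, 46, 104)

2

(215,174,135): 135²+174² = 48501 > 46225 = 215² → acute
(10,19,20): 10²+19² = 461 > 400 = 20² → acute
(36,39,15): 15²+36² = 1521 = 39² → right
(64,54,22): 22²+54² = 3400 < 4096 = 64² → obtuse
(120,46,104): 46²+104² = 12932 < 14400 = 120² → obtuse
2 of the 5 are obtuse.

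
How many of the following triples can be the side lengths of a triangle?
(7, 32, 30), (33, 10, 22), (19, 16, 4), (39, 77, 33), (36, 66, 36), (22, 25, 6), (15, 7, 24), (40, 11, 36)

(7,30,32): 7+30 > 32 → valid
(10,22,33): 10+22 ≤ 33 → not valid
(4,16,19): 4+16 > 19 → valid
(33,39,77): 33+39 ≤ 77 → not valid
(36,36,66): 36+36 > 66 → valid
(6,22,25): 6+22 > 25 → valid
(7,15,24): 7+15 ≤ 24 → not valid
(11,36,40): 11+36 > 40 → valid
5 of the 8 triples form a triangle.

5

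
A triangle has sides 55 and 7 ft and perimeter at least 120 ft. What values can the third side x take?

Triangle inequality alone gives 48 < x < 62.
The perimeter condition gives x ≥ 120 − 55 − 7 = 58.
Intersecting the two: 58 ≤ x < 62.

58 ≤ x < 62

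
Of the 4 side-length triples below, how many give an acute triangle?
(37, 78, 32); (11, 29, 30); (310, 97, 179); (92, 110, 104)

(37,78,32): 32+37 ≤ 78, not a triangle
(11,29,30): 11²+29² = 962 > 900 = 30² → acute
(310,97,179): 97+179 ≤ 310, not a triangle
(92,110,104): 92²+104² = 19280 > 12100 = 110² → acute
2 of the 4 are acute.

2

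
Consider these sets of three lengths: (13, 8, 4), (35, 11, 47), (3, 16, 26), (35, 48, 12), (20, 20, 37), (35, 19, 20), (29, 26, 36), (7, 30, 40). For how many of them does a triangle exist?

3

(4,8,13): 4+8 ≤ 13 → not valid
(11,35,47): 11+35 ≤ 47 → not valid
(3,16,26): 3+16 ≤ 26 → not valid
(12,35,48): 12+35 ≤ 48 → not valid
(20,20,37): 20+20 > 37 → valid
(19,20,35): 19+20 > 35 → valid
(26,29,36): 26+29 > 36 → valid
(7,30,40): 7+30 ≤ 40 → not valid
3 of the 8 triples form a triangle.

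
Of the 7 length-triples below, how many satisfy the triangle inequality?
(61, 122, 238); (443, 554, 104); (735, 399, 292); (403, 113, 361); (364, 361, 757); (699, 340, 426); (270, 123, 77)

2

(61,122,238): 61+122 ≤ 238 → not valid
(104,443,554): 104+443 ≤ 554 → not valid
(292,399,735): 292+399 ≤ 735 → not valid
(113,361,403): 113+361 > 403 → valid
(361,364,757): 361+364 ≤ 757 → not valid
(340,426,699): 340+426 > 699 → valid
(77,123,270): 77+123 ≤ 270 → not valid
2 of the 7 triples form a triangle.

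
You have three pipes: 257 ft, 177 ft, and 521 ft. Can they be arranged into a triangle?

No

The longest side is 521, but the other two sum to only 434.
434 < 521, so the triangle inequality fails.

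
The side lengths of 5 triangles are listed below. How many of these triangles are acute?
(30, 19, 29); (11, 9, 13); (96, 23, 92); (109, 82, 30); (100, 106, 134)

(30,19,29): 19²+29² = 1202 > 900 = 30² → acute
(11,9,13): 9²+11² = 202 > 169 = 13² → acute
(96,23,92): 23²+92² = 8993 < 9216 = 96² → obtuse
(109,82,30): 30²+82² = 7624 < 11881 = 109² → obtuse
(100,106,134): 100²+106² = 21236 > 17956 = 134² → acute
3 of the 5 are acute.

3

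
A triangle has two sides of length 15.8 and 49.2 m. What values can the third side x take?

33.4 < x < 65.0

By the triangle inequality, x must be less than 15.8 + 49.2 = 65.0 and greater than |15.8 − 49.2| = 33.4.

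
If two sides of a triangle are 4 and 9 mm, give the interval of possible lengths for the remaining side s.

By the triangle inequality, s must be less than 4 + 9 = 13 and greater than |4 − 9| = 5.

5 < s < 13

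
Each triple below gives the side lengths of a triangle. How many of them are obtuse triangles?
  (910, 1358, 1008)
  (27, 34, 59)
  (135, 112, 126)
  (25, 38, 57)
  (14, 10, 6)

3

(910,1358,1008): 910²+1008² = 1844164 = 1358² → right
(27,34,59): 27²+34² = 1885 < 3481 = 59² → obtuse
(135,112,126): 112²+126² = 28420 > 18225 = 135² → acute
(25,38,57): 25²+38² = 2069 < 3249 = 57² → obtuse
(14,10,6): 6²+10² = 136 < 196 = 14² → obtuse
3 of the 5 are obtuse.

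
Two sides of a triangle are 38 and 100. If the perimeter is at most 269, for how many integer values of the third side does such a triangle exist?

69

Triangle inequality: 62 < x < 138. Perimeter ≤ 269 gives x ≤ 269 − 38 − 100 = 131.
So 62 < x ≤ 131; integers 63 through 131: 69 values.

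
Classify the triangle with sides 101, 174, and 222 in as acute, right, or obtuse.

Compare the square of the longest side to the sum of squares of the other two: 101² + 174² = 40477 < 49284 = 222².

obtuse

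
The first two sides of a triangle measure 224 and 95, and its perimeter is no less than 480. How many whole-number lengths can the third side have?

158

Triangle inequality: 129 < x < 319. Perimeter ≥ 480 gives x ≥ 480 − 224 − 95 = 161.
So 161 ≤ x < 319; integers 161 through 318: 158 values.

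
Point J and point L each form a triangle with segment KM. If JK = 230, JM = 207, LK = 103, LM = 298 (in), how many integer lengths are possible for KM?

205

From triangle JKM: 23 < KM < 437.
From triangle LKM: 195 < KM < 401.
Intersection: 195 < KM < 401, so integers 196 through 400: 205 values.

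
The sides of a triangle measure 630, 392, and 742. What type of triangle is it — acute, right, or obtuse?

Compare the square of the longest side to the sum of squares of the other two: 392² + 630² = 550564 = 742².

right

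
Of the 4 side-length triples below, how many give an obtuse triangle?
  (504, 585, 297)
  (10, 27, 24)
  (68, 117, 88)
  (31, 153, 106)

(504,585,297): 297²+504² = 342225 = 585² → right
(10,27,24): 10²+24² = 676 < 729 = 27² → obtuse
(68,117,88): 68²+88² = 12368 < 13689 = 117² → obtuse
(31,153,106): 31+106 ≤ 153, not a triangle
2 of the 4 are obtuse.

2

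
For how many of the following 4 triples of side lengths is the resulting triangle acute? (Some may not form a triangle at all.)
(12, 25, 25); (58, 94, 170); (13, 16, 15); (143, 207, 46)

(12,25,25): 12²+25² = 769 > 625 = 25² → acute
(58,94,170): 58+94 ≤ 170, not a triangle
(13,16,15): 13²+15² = 394 > 256 = 16² → acute
(143,207,46): 46+143 ≤ 207, not a triangle
2 of the 4 are acute.

2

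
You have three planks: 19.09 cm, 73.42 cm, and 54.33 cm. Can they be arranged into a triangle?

No

The two shorter sides sum to 73.42, exactly equal to the longest side 73.42.
That gives only a degenerate (flat) triangle — the inequality must be strict.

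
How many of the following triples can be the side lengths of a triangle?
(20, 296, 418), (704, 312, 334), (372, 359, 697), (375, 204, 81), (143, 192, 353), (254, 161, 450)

1

(20,296,418): 20+296 ≤ 418 → not valid
(312,334,704): 312+334 ≤ 704 → not valid
(359,372,697): 359+372 > 697 → valid
(81,204,375): 81+204 ≤ 375 → not valid
(143,192,353): 143+192 ≤ 353 → not valid
(161,254,450): 161+254 ≤ 450 → not valid
1 of the 6 triples forms a triangle.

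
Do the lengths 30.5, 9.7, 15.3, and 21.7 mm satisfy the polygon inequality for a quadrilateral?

Yes

A quadrilateral exists iff every side is shorter than the sum of the others — equivalently, the longest side is less than the sum of the rest.
Longest side 30.5 < 46.7 (sum of the remaining 3), so yes.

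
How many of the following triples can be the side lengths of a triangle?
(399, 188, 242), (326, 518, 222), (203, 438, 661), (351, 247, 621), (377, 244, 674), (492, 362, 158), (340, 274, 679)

(188,242,399): 188+242 > 399 → valid
(222,326,518): 222+326 > 518 → valid
(203,438,661): 203+438 ≤ 661 → not valid
(247,351,621): 247+351 ≤ 621 → not valid
(244,377,674): 244+377 ≤ 674 → not valid
(158,362,492): 158+362 > 492 → valid
(274,340,679): 274+340 ≤ 679 → not valid
3 of the 7 triples form a triangle.

3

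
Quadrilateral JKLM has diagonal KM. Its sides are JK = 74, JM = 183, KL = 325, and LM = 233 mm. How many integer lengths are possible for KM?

147

From triangle JKM: 109 < KM < 257.
From triangle LKM: 92 < KM < 558.
Intersection: 109 < KM < 257, so integers 110 through 256: 147 values.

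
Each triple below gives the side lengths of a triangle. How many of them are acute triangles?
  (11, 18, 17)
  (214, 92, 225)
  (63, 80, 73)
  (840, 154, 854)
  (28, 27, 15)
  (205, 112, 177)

(11,18,17): 11²+17² = 410 > 324 = 18² → acute
(214,92,225): 92²+214² = 54260 > 50625 = 225² → acute
(63,80,73): 63²+73² = 9298 > 6400 = 80² → acute
(840,154,854): 154²+840² = 729316 = 854² → right
(28,27,15): 15²+27² = 954 > 784 = 28² → acute
(205,112,177): 112²+177² = 43873 > 42025 = 205² → acute
5 of the 6 are acute.

5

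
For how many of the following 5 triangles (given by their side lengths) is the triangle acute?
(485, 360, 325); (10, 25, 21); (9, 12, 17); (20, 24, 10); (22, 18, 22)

(485,360,325): 325²+360² = 235225 = 485² → right
(10,25,21): 10²+21² = 541 < 625 = 25² → obtuse
(9,12,17): 9²+12² = 225 < 289 = 17² → obtuse
(20,24,10): 10²+20² = 500 < 576 = 24² → obtuse
(22,18,22): 18²+22² = 808 > 484 = 22² → acute
1 of the 5 is acute.

1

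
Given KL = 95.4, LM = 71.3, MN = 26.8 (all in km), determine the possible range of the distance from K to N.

The maximum is all hops collinear in one direction: 95.4 + 71.3 + 26.8 = 193.5.
The longest hop is 95.4; the others sum to 98.1. Since 95.4 ≤ 98.1, the path can fold back on itself completely, so the minimum distance is 0.

0 ≤ KN ≤ 193.5 km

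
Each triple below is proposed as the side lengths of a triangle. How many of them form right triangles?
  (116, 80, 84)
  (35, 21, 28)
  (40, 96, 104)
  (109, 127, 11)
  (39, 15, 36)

(116,80,84): 80²+84² = 13456 = 116² → right
(35,21,28): 21²+28² = 1225 = 35² → right
(40,96,104): 40²+96² = 10816 = 104² → right
(109,127,11): 11+109 ≤ 127, not a triangle
(39,15,36): 15²+36² = 1521 = 39² → right
4 of the 5 are right.

4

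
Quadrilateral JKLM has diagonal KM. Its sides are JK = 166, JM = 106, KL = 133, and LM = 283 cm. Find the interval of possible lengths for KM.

150 < KM < 272

From triangle JKM: |166 − 106| < KM < 166 + 106, i.e. 60 < KM < 272.
From triangle LKM: 150 < KM < 416.
Both must hold, so KM lies in the intersection.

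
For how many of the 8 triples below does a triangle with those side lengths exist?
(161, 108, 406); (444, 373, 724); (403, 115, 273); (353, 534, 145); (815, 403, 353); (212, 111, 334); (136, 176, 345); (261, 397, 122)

1

(108,161,406): 108+161 ≤ 406 → not valid
(373,444,724): 373+444 > 724 → valid
(115,273,403): 115+273 ≤ 403 → not valid
(145,353,534): 145+353 ≤ 534 → not valid
(353,403,815): 353+403 ≤ 815 → not valid
(111,212,334): 111+212 ≤ 334 → not valid
(136,176,345): 136+176 ≤ 345 → not valid
(122,261,397): 122+261 ≤ 397 → not valid
1 of the 8 triples forms a triangle.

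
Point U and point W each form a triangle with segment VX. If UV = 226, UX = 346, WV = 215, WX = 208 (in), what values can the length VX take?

From triangle UVX: |226 − 346| < VX < 226 + 346, i.e. 120 < VX < 572.
From triangle WVX: 7 < VX < 423.
Both must hold, so VX lies in the intersection.

120 < VX < 423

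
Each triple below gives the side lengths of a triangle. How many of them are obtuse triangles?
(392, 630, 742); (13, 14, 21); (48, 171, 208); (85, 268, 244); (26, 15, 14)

(392,630,742): 392²+630² = 550564 = 742² → right
(13,14,21): 13²+14² = 365 < 441 = 21² → obtuse
(48,171,208): 48²+171² = 31545 < 43264 = 208² → obtuse
(85,268,244): 85²+244² = 66761 < 71824 = 268² → obtuse
(26,15,14): 14²+15² = 421 < 676 = 26² → obtuse
4 of the 5 are obtuse.

4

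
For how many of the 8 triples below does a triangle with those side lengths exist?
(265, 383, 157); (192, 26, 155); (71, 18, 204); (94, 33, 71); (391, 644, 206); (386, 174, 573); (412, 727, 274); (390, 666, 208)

2

(157,265,383): 157+265 > 383 → valid
(26,155,192): 26+155 ≤ 192 → not valid
(18,71,204): 18+71 ≤ 204 → not valid
(33,71,94): 33+71 > 94 → valid
(206,391,644): 206+391 ≤ 644 → not valid
(174,386,573): 174+386 ≤ 573 → not valid
(274,412,727): 274+412 ≤ 727 → not valid
(208,390,666): 208+390 ≤ 666 → not valid
2 of the 8 triples form a triangle.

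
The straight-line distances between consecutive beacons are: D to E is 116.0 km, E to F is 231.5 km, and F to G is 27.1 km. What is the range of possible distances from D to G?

The maximum is all hops collinear in one direction: 116.0 + 231.5 + 27.1 = 374.6.
The longest hop is 231.5; the others sum to 143.1. Folding the others back against it leaves at least 231.5 − 143.1 = 88.4.

88.4 ≤ DG ≤ 374.6 km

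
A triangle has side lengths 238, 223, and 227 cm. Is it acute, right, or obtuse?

Compare the square of the longest side to the sum of squares of the other two: 223² + 227² = 101258 > 56644 = 238².

acute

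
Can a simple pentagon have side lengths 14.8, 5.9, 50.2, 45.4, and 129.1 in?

No

For a pentagon, each side must be shorter than the sum of the others.
Here the longest side is 129.1, but the remaining 4 sides sum to only 116.3.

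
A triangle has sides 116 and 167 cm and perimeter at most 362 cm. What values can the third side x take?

Triangle inequality alone gives 51 < x < 283.
The perimeter condition gives x ≤ 362 − 116 − 167 = 79.
Intersecting the two: 51 < x ≤ 79.

51 < x ≤ 79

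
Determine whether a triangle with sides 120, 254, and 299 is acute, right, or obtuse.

Compare the square of the longest side to the sum of squares of the other two: 120² + 254² = 78916 < 89401 = 299².

obtuse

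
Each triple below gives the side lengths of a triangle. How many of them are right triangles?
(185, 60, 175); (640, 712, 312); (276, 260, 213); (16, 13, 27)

(185,60,175): 60²+175² = 34225 = 185² → right
(640,712,312): 312²+640² = 506944 = 712² → right
(276,260,213): 213²+260² = 112969 > 76176 = 276² → acute
(16,13,27): 13²+16² = 425 < 729 = 27² → obtuse
2 of the 4 are right.

2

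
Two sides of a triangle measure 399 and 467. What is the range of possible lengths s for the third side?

68 < s < 866

By the triangle inequality, s must be less than 399 + 467 = 866 and greater than |399 − 467| = 68.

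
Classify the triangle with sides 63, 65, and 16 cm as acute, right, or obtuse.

Compare the square of the longest side to the sum of squares of the other two: 16² + 63² = 4225 = 65².

right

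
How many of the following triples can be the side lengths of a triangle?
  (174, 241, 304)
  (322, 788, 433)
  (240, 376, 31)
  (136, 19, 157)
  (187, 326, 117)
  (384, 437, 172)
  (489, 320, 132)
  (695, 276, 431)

3

(174,241,304): 174+241 > 304 → valid
(322,433,788): 322+433 ≤ 788 → not valid
(31,240,376): 31+240 ≤ 376 → not valid
(19,136,157): 19+136 ≤ 157 → not valid
(117,187,326): 117+187 ≤ 326 → not valid
(172,384,437): 172+384 > 437 → valid
(132,320,489): 132+320 ≤ 489 → not valid
(276,431,695): 276+431 > 695 → valid
3 of the 8 triples form a triangle.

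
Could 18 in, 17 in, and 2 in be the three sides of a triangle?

Yes

The longest side is 18, and the other two sum to 19.
Since 19 > 18, the triangle inequality holds.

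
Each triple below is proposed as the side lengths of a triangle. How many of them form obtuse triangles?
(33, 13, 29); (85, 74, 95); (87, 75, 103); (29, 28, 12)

(33,13,29): 13²+29² = 1010 < 1089 = 33² → obtuse
(85,74,95): 74²+85² = 12701 > 9025 = 95² → acute
(87,75,103): 75²+87² = 13194 > 10609 = 103² → acute
(29,28,12): 12²+28² = 928 > 841 = 29² → acute
1 of the 4 is obtuse.

1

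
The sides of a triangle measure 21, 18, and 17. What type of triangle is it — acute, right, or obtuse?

acute

Compare the square of the longest side to the sum of squares of the other two: 17² + 18² = 613 > 441 = 21².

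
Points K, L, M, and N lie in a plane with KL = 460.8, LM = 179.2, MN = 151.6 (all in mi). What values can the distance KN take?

The maximum is all hops collinear in one direction: 460.8 + 179.2 + 151.6 = 791.6.
The longest hop is 460.8; the others sum to 330.8. Folding the others back against it leaves at least 460.8 − 330.8 = 130.0.

130.0 ≤ KN ≤ 791.6 mi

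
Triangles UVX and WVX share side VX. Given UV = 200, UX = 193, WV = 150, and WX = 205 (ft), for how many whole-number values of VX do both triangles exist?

299

From triangle UVX: 7 < VX < 393.
From triangle WVX: 55 < VX < 355.
Intersection: 55 < VX < 355, so integers 56 through 354: 299 values.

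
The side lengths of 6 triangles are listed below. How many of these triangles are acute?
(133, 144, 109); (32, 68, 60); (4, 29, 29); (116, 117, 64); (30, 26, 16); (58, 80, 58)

(133,144,109): 109²+133² = 29570 > 20736 = 144² → acute
(32,68,60): 32²+60² = 4624 = 68² → right
(4,29,29): 4²+29² = 857 > 841 = 29² → acute
(116,117,64): 64²+116² = 17552 > 13689 = 117² → acute
(30,26,16): 16²+26² = 932 > 900 = 30² → acute
(58,80,58): 58²+58² = 6728 > 6400 = 80² → acute
5 of the 6 are acute.

5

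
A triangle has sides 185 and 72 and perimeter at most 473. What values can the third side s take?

Triangle inequality alone gives 113 < s < 257.
The perimeter condition gives s ≤ 473 − 185 − 72 = 216.
Intersecting the two: 113 < s ≤ 216.

113 < s ≤ 216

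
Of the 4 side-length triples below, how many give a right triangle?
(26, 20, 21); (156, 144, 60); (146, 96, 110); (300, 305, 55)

(26,20,21): 20²+21² = 841 > 676 = 26² → acute
(156,144,60): 60²+144² = 24336 = 156² → right
(146,96,110): 96²+110² = 21316 = 146² → right
(300,305,55): 55²+300² = 93025 = 305² → right
3 of the 4 are right.

3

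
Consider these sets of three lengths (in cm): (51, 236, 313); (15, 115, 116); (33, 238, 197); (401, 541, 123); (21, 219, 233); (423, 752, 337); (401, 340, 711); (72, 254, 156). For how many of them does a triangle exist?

4

(51,236,313): 51+236 ≤ 313 → not valid
(15,115,116): 15+115 > 116 → valid
(33,197,238): 33+197 ≤ 238 → not valid
(123,401,541): 123+401 ≤ 541 → not valid
(21,219,233): 21+219 > 233 → valid
(337,423,752): 337+423 > 752 → valid
(340,401,711): 340+401 > 711 → valid
(72,156,254): 72+156 ≤ 254 → not valid
4 of the 8 triples form a triangle.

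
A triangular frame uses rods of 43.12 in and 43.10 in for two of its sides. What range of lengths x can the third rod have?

0.02 < x < 86.22

By the triangle inequality, x must be less than 43.12 + 43.10 = 86.22 and greater than |43.12 − 43.10| = 0.02.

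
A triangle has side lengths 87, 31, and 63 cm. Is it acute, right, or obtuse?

Compare the square of the longest side to the sum of squares of the other two: 31² + 63² = 4930 < 7569 = 87².

obtuse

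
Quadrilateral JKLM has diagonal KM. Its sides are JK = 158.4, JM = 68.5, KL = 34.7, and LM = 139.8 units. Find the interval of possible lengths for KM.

From triangle JKM: |158.4 − 68.5| < KM < 158.4 + 68.5, i.e. 89.9 < KM < 226.9.
From triangle LKM: 105.1 < KM < 174.5.
Both must hold, so KM lies in the intersection.

105.1 < KM < 174.5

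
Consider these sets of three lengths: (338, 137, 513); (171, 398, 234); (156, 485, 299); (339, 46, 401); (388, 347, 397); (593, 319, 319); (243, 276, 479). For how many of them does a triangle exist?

4

(137,338,513): 137+338 ≤ 513 → not valid
(171,234,398): 171+234 > 398 → valid
(156,299,485): 156+299 ≤ 485 → not valid
(46,339,401): 46+339 ≤ 401 → not valid
(347,388,397): 347+388 > 397 → valid
(319,319,593): 319+319 > 593 → valid
(243,276,479): 243+276 > 479 → valid
4 of the 7 triples form a triangle.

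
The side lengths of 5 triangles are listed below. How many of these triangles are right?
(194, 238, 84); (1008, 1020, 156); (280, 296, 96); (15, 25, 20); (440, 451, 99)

4

(194,238,84): 84²+194² = 44692 < 56644 = 238² → obtuse
(1008,1020,156): 156²+1008² = 1040400 = 1020² → right
(280,296,96): 96²+280² = 87616 = 296² → right
(15,25,20): 15²+20² = 625 = 25² → right
(440,451,99): 99²+440² = 203401 = 451² → right
4 of the 5 are right.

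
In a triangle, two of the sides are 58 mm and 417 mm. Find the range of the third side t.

359 < t < 475

By the triangle inequality, t must be less than 58 + 417 = 475 and greater than |58 − 417| = 359.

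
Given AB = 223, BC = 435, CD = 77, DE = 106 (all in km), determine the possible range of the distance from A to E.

29 ≤ AE ≤ 841 km

The maximum is all hops collinear in one direction: 223 + 435 + 77 + 106 = 841.
The longest hop is 435; the others sum to 406. Folding the others back against it leaves at least 435 − 406 = 29.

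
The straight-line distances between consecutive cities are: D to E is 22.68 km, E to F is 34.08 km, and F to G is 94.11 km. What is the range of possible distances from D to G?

37.35 ≤ DG ≤ 150.87 km

The maximum is all hops collinear in one direction: 22.68 + 34.08 + 94.11 = 150.87.
The longest hop is 94.11; the others sum to 56.76. Folding the others back against it leaves at least 94.11 − 56.76 = 37.35.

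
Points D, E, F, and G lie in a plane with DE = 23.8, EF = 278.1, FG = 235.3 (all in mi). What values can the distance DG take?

19.0 ≤ DG ≤ 537.2 mi

The maximum is all hops collinear in one direction: 23.8 + 278.1 + 235.3 = 537.2.
The longest hop is 278.1; the others sum to 259.1. Folding the others back against it leaves at least 278.1 − 259.1 = 19.0.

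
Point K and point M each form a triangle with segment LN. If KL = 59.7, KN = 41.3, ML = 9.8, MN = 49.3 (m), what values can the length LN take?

39.5 < LN < 59.1

From triangle KLN: |59.7 − 41.3| < LN < 59.7 + 41.3, i.e. 18.4 < LN < 101.0.
From triangle MLN: 39.5 < LN < 59.1.
Both must hold, so LN lies in the intersection.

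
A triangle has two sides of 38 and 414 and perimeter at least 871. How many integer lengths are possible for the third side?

33

Triangle inequality: 376 < x < 452. Perimeter ≥ 871 gives x ≥ 871 − 38 − 414 = 419.
So 419 ≤ x < 452; integers 419 through 451: 33 values.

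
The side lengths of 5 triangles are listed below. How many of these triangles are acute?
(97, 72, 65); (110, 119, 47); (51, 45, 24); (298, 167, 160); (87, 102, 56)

(97,72,65): 65²+72² = 9409 = 97² → right
(110,119,47): 47²+110² = 14309 > 14161 = 119² → acute
(51,45,24): 24²+45² = 2601 = 51² → right
(298,167,160): 160²+167² = 53489 < 88804 = 298² → obtuse
(87,102,56): 56²+87² = 10705 > 10404 = 102² → acute
2 of the 5 are acute.

2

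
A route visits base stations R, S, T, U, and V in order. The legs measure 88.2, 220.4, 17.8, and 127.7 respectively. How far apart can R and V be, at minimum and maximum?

The maximum is all hops collinear in one direction: 88.2 + 220.4 + 17.8 + 127.7 = 454.1.
The longest hop is 220.4; the others sum to 233.7. Since 220.4 ≤ 233.7, the path can fold back on itself completely, so the minimum distance is 0.

0 ≤ RV ≤ 454.1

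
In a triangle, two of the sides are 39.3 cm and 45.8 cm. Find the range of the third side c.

6.5 < c < 85.1

By the triangle inequality, c must be less than 39.3 + 45.8 = 85.1 and greater than |39.3 − 45.8| = 6.5.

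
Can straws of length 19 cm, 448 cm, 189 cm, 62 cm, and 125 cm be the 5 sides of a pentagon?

No

For a pentagon, each side must be shorter than the sum of the others.
Here the longest side is 448, but the remaining 4 sides sum to only 395.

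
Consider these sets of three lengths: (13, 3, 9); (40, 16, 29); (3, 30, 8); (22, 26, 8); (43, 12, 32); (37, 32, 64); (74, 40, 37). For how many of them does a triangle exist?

(3,9,13): 3+9 ≤ 13 → not valid
(16,29,40): 16+29 > 40 → valid
(3,8,30): 3+8 ≤ 30 → not valid
(8,22,26): 8+22 > 26 → valid
(12,32,43): 12+32 > 43 → valid
(32,37,64): 32+37 > 64 → valid
(37,40,74): 37+40 > 74 → valid
5 of the 7 triples form a triangle.

5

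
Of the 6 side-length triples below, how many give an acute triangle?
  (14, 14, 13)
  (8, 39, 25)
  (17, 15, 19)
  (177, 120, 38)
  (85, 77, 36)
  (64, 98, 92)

3

(14,14,13): 13²+14² = 365 > 196 = 14² → acute
(8,39,25): 8+25 ≤ 39, not a triangle
(17,15,19): 15²+17² = 514 > 361 = 19² → acute
(177,120,38): 38+120 ≤ 177, not a triangle
(85,77,36): 36²+77² = 7225 = 85² → right
(64,98,92): 64²+92² = 12560 > 9604 = 98² → acute
3 of the 6 are acute.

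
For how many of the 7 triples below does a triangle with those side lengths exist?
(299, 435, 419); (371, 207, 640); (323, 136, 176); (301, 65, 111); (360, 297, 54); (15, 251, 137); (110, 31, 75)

1

(299,419,435): 299+419 > 435 → valid
(207,371,640): 207+371 ≤ 640 → not valid
(136,176,323): 136+176 ≤ 323 → not valid
(65,111,301): 65+111 ≤ 301 → not valid
(54,297,360): 54+297 ≤ 360 → not valid
(15,137,251): 15+137 ≤ 251 → not valid
(31,75,110): 31+75 ≤ 110 → not valid
1 of the 7 triples forms a triangle.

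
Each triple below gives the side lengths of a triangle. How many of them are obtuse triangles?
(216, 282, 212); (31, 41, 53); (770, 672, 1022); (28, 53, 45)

1

(216,282,212): 212²+216² = 91600 > 79524 = 282² → acute
(31,41,53): 31²+41² = 2642 < 2809 = 53² → obtuse
(770,672,1022): 672²+770² = 1044484 = 1022² → right
(28,53,45): 28²+45² = 2809 = 53² → right
1 of the 4 is obtuse.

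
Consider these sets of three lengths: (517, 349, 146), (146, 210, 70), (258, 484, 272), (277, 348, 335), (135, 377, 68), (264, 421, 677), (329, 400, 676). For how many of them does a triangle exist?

(146,349,517): 146+349 ≤ 517 → not valid
(70,146,210): 70+146 > 210 → valid
(258,272,484): 258+272 > 484 → valid
(277,335,348): 277+335 > 348 → valid
(68,135,377): 68+135 ≤ 377 → not valid
(264,421,677): 264+421 > 677 → valid
(329,400,676): 329+400 > 676 → valid
5 of the 7 triples form a triangle.

5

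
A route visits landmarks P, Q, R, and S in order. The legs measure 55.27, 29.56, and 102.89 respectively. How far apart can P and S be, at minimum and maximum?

18.06 ≤ PS ≤ 187.72

The maximum is all hops collinear in one direction: 55.27 + 29.56 + 102.89 = 187.72.
The longest hop is 102.89; the others sum to 84.83. Folding the others back against it leaves at least 102.89 − 84.83 = 18.06.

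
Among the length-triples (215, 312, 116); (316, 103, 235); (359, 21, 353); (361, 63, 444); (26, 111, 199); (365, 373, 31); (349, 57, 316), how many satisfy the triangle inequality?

5

(116,215,312): 116+215 > 312 → valid
(103,235,316): 103+235 > 316 → valid
(21,353,359): 21+353 > 359 → valid
(63,361,444): 63+361 ≤ 444 → not valid
(26,111,199): 26+111 ≤ 199 → not valid
(31,365,373): 31+365 > 373 → valid
(57,316,349): 57+316 > 349 → valid
5 of the 7 triples form a triangle.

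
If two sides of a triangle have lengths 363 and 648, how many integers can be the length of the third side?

725

The third side lies in the open interval (285, 1011).
Integers from 286 to 1010 inclusive: 1010 − 286 + 1 = 725.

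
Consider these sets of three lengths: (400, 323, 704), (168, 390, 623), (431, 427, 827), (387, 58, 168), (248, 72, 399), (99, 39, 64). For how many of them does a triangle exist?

3

(323,400,704): 323+400 > 704 → valid
(168,390,623): 168+390 ≤ 623 → not valid
(427,431,827): 427+431 > 827 → valid
(58,168,387): 58+168 ≤ 387 → not valid
(72,248,399): 72+248 ≤ 399 → not valid
(39,64,99): 39+64 > 99 → valid
3 of the 6 triples form a triangle.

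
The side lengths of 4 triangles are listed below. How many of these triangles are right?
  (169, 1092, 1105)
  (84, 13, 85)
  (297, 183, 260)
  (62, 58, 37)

(169,1092,1105): 169²+1092² = 1221025 = 1105² → right
(84,13,85): 13²+84² = 7225 = 85² → right
(297,183,260): 183²+260² = 101089 > 88209 = 297² → acute
(62,58,37): 37²+58² = 4733 > 3844 = 62² → acute
2 of the 4 are right.

2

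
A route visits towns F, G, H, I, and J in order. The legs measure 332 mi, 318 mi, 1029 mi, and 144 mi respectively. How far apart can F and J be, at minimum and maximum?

The maximum is all hops collinear in one direction: 332 + 318 + 1029 + 144 = 1823.
The longest hop is 1029; the others sum to 794. Folding the others back against it leaves at least 1029 − 794 = 235.

235 ≤ FJ ≤ 1823 mi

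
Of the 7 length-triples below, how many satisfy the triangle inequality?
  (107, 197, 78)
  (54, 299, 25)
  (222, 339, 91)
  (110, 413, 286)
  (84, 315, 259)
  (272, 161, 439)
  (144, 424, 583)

1

(78,107,197): 78+107 ≤ 197 → not valid
(25,54,299): 25+54 ≤ 299 → not valid
(91,222,339): 91+222 ≤ 339 → not valid
(110,286,413): 110+286 ≤ 413 → not valid
(84,259,315): 84+259 > 315 → valid
(161,272,439): 161+272 ≤ 439 → not valid
(144,424,583): 144+424 ≤ 583 → not valid
1 of the 7 triples forms a triangle.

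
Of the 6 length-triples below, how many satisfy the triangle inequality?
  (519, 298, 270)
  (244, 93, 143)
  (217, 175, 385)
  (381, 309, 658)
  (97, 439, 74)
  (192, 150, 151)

4

(270,298,519): 270+298 > 519 → valid
(93,143,244): 93+143 ≤ 244 → not valid
(175,217,385): 175+217 > 385 → valid
(309,381,658): 309+381 > 658 → valid
(74,97,439): 74+97 ≤ 439 → not valid
(150,151,192): 150+151 > 192 → valid
4 of the 6 triples form a triangle.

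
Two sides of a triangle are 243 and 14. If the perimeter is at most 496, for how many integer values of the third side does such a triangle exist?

10

Triangle inequality: 229 < x < 257. Perimeter ≤ 496 gives x ≤ 496 − 243 − 14 = 239.
So 229 < x ≤ 239; integers 230 through 239: 10 values.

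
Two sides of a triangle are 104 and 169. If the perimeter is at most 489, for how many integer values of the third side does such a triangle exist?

151

Triangle inequality: 65 < x < 273. Perimeter ≤ 489 gives x ≤ 489 − 104 − 169 = 216.
So 65 < x ≤ 216; integers 66 through 216: 151 values.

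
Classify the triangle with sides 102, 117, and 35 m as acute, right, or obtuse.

obtuse

Compare the square of the longest side to the sum of squares of the other two: 35² + 102² = 11629 < 13689 = 117².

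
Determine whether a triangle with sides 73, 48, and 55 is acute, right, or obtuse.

Compare the square of the longest side to the sum of squares of the other two: 48² + 55² = 5329 = 73².

right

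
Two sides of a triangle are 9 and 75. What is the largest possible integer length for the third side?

The third side must be strictly less than 9 + 75 = 84.
The largest integer below 84 is 83.

83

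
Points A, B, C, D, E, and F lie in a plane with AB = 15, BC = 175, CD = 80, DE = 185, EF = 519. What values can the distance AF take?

The maximum is all hops collinear in one direction: 15 + 175 + 80 + 185 + 519 = 974.
The longest hop is 519; the others sum to 455. Folding the others back against it leaves at least 519 − 455 = 64.

64 ≤ AF ≤ 974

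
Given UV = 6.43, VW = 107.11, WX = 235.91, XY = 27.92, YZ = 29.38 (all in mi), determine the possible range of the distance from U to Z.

The maximum is all hops collinear in one direction: 6.43 + 107.11 + 235.91 + 27.92 + 29.38 = 406.75.
The longest hop is 235.91; the others sum to 170.84. Folding the others back against it leaves at least 235.91 − 170.84 = 65.07.

65.07 ≤ UZ ≤ 406.75 mi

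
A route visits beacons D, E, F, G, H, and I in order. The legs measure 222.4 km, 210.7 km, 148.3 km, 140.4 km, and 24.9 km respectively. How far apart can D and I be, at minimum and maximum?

0 ≤ DI ≤ 746.7 km

The maximum is all hops collinear in one direction: 222.4 + 210.7 + 148.3 + 140.4 + 24.9 = 746.7.
The longest hop is 222.4; the others sum to 524.3. Since 222.4 ≤ 524.3, the path can fold back on itself completely, so the minimum distance is 0.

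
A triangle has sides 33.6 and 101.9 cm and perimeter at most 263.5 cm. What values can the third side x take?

Triangle inequality alone gives 68.3 < x < 135.5.
The perimeter condition gives x ≤ 263.5 − 33.6 − 101.9 = 128.0.
Intersecting the two: 68.3 < x ≤ 128.0.

68.3 < x ≤ 128.0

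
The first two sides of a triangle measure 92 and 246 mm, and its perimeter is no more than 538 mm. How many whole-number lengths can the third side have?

Triangle inequality: 154 < x < 338. Perimeter ≤ 538 gives x ≤ 538 − 92 − 246 = 200.
So 154 < x ≤ 200; integers 155 through 200: 46 values.

46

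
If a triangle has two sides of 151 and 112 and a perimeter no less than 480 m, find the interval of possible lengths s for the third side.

Triangle inequality alone gives 39 < s < 263.
The perimeter condition gives s ≥ 480 − 151 − 112 = 217.
Intersecting the two: 217 ≤ s < 263.

217 ≤ s < 263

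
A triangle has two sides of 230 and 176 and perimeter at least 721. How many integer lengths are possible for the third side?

Triangle inequality: 54 < x < 406. Perimeter ≥ 721 gives x ≥ 721 − 230 − 176 = 315.
So 315 ≤ x < 406; integers 315 through 405: 91 values.

91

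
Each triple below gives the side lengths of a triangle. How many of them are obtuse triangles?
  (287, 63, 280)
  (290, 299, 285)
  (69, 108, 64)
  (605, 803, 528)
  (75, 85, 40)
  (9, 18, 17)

1

(287,63,280): 63²+280² = 82369 = 287² → right
(290,299,285): 285²+290² = 165325 > 89401 = 299² → acute
(69,108,64): 64²+69² = 8857 < 11664 = 108² → obtuse
(605,803,528): 528²+605² = 644809 = 803² → right
(75,85,40): 40²+75² = 7225 = 85² → right
(9,18,17): 9²+17² = 370 > 324 = 18² → acute
1 of the 6 is obtuse.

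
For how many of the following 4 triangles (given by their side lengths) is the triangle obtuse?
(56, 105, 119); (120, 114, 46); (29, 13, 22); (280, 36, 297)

(56,105,119): 56²+105² = 14161 = 119² → right
(120,114,46): 46²+114² = 15112 > 14400 = 120² → acute
(29,13,22): 13²+22² = 653 < 841 = 29² → obtuse
(280,36,297): 36²+280² = 79696 < 88209 = 297² → obtuse
2 of the 4 are obtuse.

2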